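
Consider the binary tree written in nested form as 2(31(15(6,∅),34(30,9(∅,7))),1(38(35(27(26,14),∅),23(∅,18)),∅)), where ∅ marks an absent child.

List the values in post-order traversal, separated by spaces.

Post-order visits the left subtree, then the right subtree, then the node.
At 2: go left to 31.
  At 31: go left to 15.
    At 15: go left to 6.
      6 is a leaf — visit 6.
    At 15: no right child.
    Visit 15.
  At 31: go right to 34.
    At 34: go left to 30.
      30 is a leaf — visit 30.
    At 34: go right to 9.
      At 9: no left child.
      At 9: go right to 7.
        7 is a leaf — visit 7.
      Visit 9.
    Visit 34.
  Visit 31.
At 2: go right to 1.
  At 1: go left to 38.
    At 38: go left to 35.
      At 35: go left to 27.
        At 27: go left to 26.
          26 is a leaf — visit 26.
        At 27: go right to 14.
          14 is a leaf — visit 14.
        Visit 27.
      At 35: no right child.
      Visit 35.
    At 38: go right to 23.
      At 23: no left child.
      At 23: go right to 18.
        18 is a leaf — visit 18.
      Visit 23.
    Visit 38.
  At 1: no right child.
  Visit 1.
Visit 2.

6 15 30 7 9 34 31 26 14 27 35 18 23 38 1 2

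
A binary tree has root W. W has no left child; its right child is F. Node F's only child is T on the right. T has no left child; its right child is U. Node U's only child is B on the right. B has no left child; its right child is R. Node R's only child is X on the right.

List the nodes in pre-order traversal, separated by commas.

W, F, T, U, B, R, X

Pre-order visits the node, then its left subtree, then its right subtree.
Visit W.
At W: no left child.
At W: go right to F.
  Visit F.
  At F: no left child.
  At F: go right to T.
    Visit T.
    At T: no left child.
    At T: go right to U.
      Visit U.
      At U: no left child.
      At U: go right to B.
        Visit B.
        At B: no left child.
        At B: go right to R.
          Visit R.
          At R: no left child.
          At R: go right to X.
            X is a leaf — visit X.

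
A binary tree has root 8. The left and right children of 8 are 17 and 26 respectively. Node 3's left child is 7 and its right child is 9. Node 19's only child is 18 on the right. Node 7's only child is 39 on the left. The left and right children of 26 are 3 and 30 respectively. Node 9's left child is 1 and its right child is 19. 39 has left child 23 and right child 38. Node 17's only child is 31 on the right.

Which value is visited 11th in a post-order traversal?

Post-order visits the left subtree, then the right subtree, then the node.
At 8: go left to 17.
  At 17: no left child.
  At 17: go right to 31.
    31 is a leaf — visit 31.
  Visit 17.
At 8: go right to 26.
  At 26: go left to 3.
    At 3: go left to 7.
      At 7: go left to 39.
        At 39: go left to 23.
          23 is a leaf — visit 23.
        At 39: go right to 38.
          38 is a leaf — visit 38.
        Visit 39.
      At 7: no right child.
      Visit 7.
    At 3: go right to 9.
      At 9: go left to 1.
        1 is a leaf — visit 1.
      At 9: go right to 19.
        At 19: no left child.
        At 19: go right to 18.
          18 is a leaf — visit 18.
        Visit 19.
      Visit 9.
    Visit 3.
  At 26: go right to 30.
    30 is a leaf — visit 30.
  Visit 26.
Visit 8.
Full post-order sequence: 31, 17, 23, 38, 39, 7, 1, 18, 19, 9, 3, 30, 26, 8.

3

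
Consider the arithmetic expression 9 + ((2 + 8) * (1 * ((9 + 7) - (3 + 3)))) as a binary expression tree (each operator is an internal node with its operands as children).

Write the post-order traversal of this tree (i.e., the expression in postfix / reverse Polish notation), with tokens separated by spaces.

9 2 8 + 1 9 7 + 3 3 + - * * +

Post-order on an expression tree gives postfix notation: for each operator, emit left operand, right operand, then the operator.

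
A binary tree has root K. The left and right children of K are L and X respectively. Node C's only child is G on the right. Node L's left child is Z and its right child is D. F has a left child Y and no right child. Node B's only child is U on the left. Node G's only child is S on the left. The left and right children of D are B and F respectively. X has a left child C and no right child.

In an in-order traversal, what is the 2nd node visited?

L

In-order visits the left subtree, then the node, then the right subtree.
At K: go left to L.
  At L: go left to Z.
    Z is a leaf — visit Z.
  Visit L.
  At L: go right to D.
    At D: go left to B.
      At B: go left to U.
        U is a leaf — visit U.
      Visit B.
      At B: no right child.
    Visit D.
    At D: go right to F.
      At F: go left to Y.
        Y is a leaf — visit Y.
      Visit F.
      At F: no right child.
Visit K.
At K: go right to X.
  At X: go left to C.
    At C: no left child.
    Visit C.
    At C: go right to G.
      At G: go left to S.
        S is a leaf — visit S.
      Visit G.
      At G: no right child.
  Visit X.
  At X: no right child.
Full in-order sequence: Z, L, U, B, D, Y, F, K, C, S, G, X.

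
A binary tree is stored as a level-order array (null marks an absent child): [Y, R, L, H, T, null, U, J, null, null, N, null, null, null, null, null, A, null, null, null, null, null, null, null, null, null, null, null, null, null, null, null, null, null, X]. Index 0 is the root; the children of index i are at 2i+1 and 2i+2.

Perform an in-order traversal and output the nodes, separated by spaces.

In-order visits the left subtree, then the node, then the right subtree.
At Y: go left to R.
  At R: go left to H.
    At H: go left to J.
      At J: no left child.
      Visit J.
      At J: go right to A.
        At A: no left child.
        Visit A.
        At A: go right to X.
          X is a leaf — visit X.
    Visit H.
    At H: no right child.
  Visit R.
  At R: go right to T.
    At T: no left child.
    Visit T.
    At T: go right to N.
      N is a leaf — visit N.
Visit Y.
At Y: go right to L.
  At L: no left child.
  Visit L.
  At L: go right to U.
    U is a leaf — visit U.

J A X H R T N Y L U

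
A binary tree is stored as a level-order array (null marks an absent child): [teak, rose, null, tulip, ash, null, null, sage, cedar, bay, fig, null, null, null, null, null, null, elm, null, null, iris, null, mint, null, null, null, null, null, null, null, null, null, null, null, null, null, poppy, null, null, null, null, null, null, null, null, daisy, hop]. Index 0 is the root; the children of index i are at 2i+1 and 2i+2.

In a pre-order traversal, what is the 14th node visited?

hop

Pre-order visits the node, then its left subtree, then its right subtree.
Visit teak.
At teak: go left to rose.
  Visit rose.
  At rose: go left to tulip.
    Visit tulip.
    At tulip: go left to sage.
      sage is a leaf — visit sage.
    At tulip: go right to cedar.
      Visit cedar.
      At cedar: go left to elm.
        Visit elm.
        At elm: no left child.
        At elm: go right to poppy.
          poppy is a leaf — visit poppy.
      At cedar: no right child.
  At rose: go right to ash.
    Visit ash.
    At ash: go left to bay.
      Visit bay.
      At bay: no left child.
      At bay: go right to iris.
        iris is a leaf — visit iris.
    At ash: go right to fig.
      Visit fig.
      At fig: no left child.
      At fig: go right to mint.
        Visit mint.
        At mint: go left to daisy.
          daisy is a leaf — visit daisy.
        At mint: go right to hop.
          hop is a leaf — visit hop.
At teak: no right child.
Full pre-order sequence: teak, rose, tulip, sage, cedar, elm, poppy, ash, bay, iris, fig, mint, daisy, hop.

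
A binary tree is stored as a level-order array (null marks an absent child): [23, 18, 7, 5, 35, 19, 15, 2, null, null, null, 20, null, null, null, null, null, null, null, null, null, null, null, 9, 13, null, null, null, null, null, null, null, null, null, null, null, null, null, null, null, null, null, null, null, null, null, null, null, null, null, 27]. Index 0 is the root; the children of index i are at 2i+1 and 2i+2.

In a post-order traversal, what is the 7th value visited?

13

Post-order visits the left subtree, then the right subtree, then the node.
At 23: go left to 18.
  At 18: go left to 5.
    At 5: go left to 2.
      2 is a leaf — visit 2.
    At 5: no right child.
    Visit 5.
  At 18: go right to 35.
    35 is a leaf — visit 35.
  Visit 18.
At 23: go right to 7.
  At 7: go left to 19.
    At 19: go left to 20.
      At 20: go left to 9.
        9 is a leaf — visit 9.
      At 20: go right to 13.
        At 13: no left child.
        At 13: go right to 27.
          27 is a leaf — visit 27.
        Visit 13.
      Visit 20.
    At 19: no right child.
    Visit 19.
  At 7: go right to 15.
    15 is a leaf — visit 15.
  Visit 7.
Visit 23.
Full post-order sequence: 2, 5, 35, 18, 9, 27, 13, 20, 19, 15, 7, 23.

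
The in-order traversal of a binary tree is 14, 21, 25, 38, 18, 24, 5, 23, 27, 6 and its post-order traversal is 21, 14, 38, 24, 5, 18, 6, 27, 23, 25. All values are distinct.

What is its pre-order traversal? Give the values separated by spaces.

25 14 21 23 18 38 5 24 27 6

The last element of post-order is the root; it splits in-order into left and right subtrees.
Root 25: left subtree has 2 nodes {14, 21}, right has 7 {38, 18, 24, 5, 23, 27, 6}.
  Root 14: left subtree has 0 nodes { }, right has 1 {21}.
  Root 23: left subtree has 4 nodes {38, 18, 24, 5}, right has 2 {27, 6}.
    Root 18: left subtree has 1 node {38}, right has 2 {24, 5}.
      Root 5: left subtree has 1 node {24}, right has 0 { }.
    Root 27: left subtree has 0 nodes { }, right has 1 {6}.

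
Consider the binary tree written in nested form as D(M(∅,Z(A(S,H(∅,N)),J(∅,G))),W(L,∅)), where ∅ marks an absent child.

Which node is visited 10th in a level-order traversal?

G

Level-order visits nodes level by level from the root, left to right within each level.
Level 0: D
Level 1: M, W
Level 2: Z, L
Level 3: A, J
Level 4: S, H, G
Level 5: N
Full level-order sequence: D, M, W, Z, L, A, J, S, H, G, N.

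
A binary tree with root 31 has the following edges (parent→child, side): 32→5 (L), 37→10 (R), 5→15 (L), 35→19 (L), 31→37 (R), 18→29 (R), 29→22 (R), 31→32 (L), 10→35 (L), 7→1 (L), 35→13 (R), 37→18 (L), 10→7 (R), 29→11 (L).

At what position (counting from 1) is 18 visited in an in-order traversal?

5

In-order visits the left subtree, then the node, then the right subtree.
At 31: go left to 32.
  At 32: go left to 5.
    At 5: go left to 15.
      15 is a leaf — visit 15.
    Visit 5.
    At 5: no right child.
  Visit 32.
  At 32: no right child.
Visit 31.
At 31: go right to 37.
  At 37: go left to 18.
    At 18: no left child.
    Visit 18.
    At 18: go right to 29.
      At 29: go left to 11.
        11 is a leaf — visit 11.
      Visit 29.
      At 29: go right to 22.
        22 is a leaf — visit 22.
  Visit 37.
  At 37: go right to 10.
    At 10: go left to 35.
      At 35: go left to 19.
        19 is a leaf — visit 19.
      Visit 35.
      At 35: go right to 13.
        13 is a leaf — visit 13.
    Visit 10.
    At 10: go right to 7.
      At 7: go left to 1.
        1 is a leaf — visit 1.
      Visit 7.
      At 7: no right child.
Full in-order sequence: 15, 5, 32, 31, 18, 11, 29, 22, 37, 19, 35, 13, 10, 1, 7.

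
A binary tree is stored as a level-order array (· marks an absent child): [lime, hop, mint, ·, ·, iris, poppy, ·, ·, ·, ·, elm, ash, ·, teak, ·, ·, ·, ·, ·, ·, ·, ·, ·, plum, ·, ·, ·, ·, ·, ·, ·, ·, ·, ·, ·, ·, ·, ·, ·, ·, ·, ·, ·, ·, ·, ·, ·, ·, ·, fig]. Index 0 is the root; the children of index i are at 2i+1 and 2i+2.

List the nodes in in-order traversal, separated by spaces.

hop lime elm plum fig iris ash mint poppy teak

In-order visits the left subtree, then the node, then the right subtree.
At lime: go left to hop.
  hop is a leaf — visit hop.
Visit lime.
At lime: go right to mint.
  At mint: go left to iris.
    At iris: go left to elm.
      At elm: no left child.
      Visit elm.
      At elm: go right to plum.
        At plum: no left child.
        Visit plum.
        At plum: go right to fig.
          fig is a leaf — visit fig.
    Visit iris.
    At iris: go right to ash.
      ash is a leaf — visit ash.
  Visit mint.
  At mint: go right to poppy.
    At poppy: no left child.
    Visit poppy.
    At poppy: go right to teak.
      teak is a leaf — visit teak.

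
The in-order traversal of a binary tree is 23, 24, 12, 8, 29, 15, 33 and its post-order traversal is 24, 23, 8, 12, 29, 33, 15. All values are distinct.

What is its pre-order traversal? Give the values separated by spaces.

15 29 12 23 24 8 33

The last element of post-order is the root; it splits in-order into left and right subtrees.
Root 15: left subtree has 5 nodes {23, 24, 12, 8, 29}, right has 1 {33}.
  Root 29: left subtree has 4 nodes {23, 24, 12, 8}, right has 0 { }.
    Root 12: left subtree has 2 nodes {23, 24}, right has 1 {8}.
      Root 23: left subtree has 0 nodes { }, right has 1 {24}.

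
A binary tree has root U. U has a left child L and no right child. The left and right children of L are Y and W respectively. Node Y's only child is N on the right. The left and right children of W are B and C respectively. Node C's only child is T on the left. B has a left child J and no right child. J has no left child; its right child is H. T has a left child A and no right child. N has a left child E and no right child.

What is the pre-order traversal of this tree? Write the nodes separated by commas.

Pre-order visits the node, then its left subtree, then its right subtree.
Visit U.
At U: go left to L.
  Visit L.
  At L: go left to Y.
    Visit Y.
    At Y: no left child.
    At Y: go right to N.
      Visit N.
      At N: go left to E.
        E is a leaf — visit E.
      At N: no right child.
  At L: go right to W.
    Visit W.
    At W: go left to B.
      Visit B.
      At B: go left to J.
        Visit J.
        At J: no left child.
        At J: go right to H.
          H is a leaf — visit H.
      At B: no right child.
    At W: go right to C.
      Visit C.
      At C: go left to T.
        Visit T.
        At T: go left to A.
          A is a leaf — visit A.
        At T: no right child.
      At C: no right child.
At U: no right child.

U, L, Y, N, E, W, B, J, H, C, T, A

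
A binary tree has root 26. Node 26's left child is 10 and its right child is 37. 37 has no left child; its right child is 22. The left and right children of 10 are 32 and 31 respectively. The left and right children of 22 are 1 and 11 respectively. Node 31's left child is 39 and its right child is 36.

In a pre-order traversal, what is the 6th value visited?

36

Pre-order visits the node, then its left subtree, then its right subtree.
Visit 26.
At 26: go left to 10.
  Visit 10.
  At 10: go left to 32.
    32 is a leaf — visit 32.
  At 10: go right to 31.
    Visit 31.
    At 31: go left to 39.
      39 is a leaf — visit 39.
    At 31: go right to 36.
      36 is a leaf — visit 36.
At 26: go right to 37.
  Visit 37.
  At 37: no left child.
  At 37: go right to 22.
    Visit 22.
    At 22: go left to 1.
      1 is a leaf — visit 1.
    At 22: go right to 11.
      11 is a leaf — visit 11.
Full pre-order sequence: 26, 10, 32, 31, 39, 36, 37, 22, 1, 11.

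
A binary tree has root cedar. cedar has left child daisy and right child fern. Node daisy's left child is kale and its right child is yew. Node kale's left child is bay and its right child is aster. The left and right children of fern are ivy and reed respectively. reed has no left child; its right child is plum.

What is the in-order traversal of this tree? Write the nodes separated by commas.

bay, kale, aster, daisy, yew, cedar, ivy, fern, reed, plum

In-order visits the left subtree, then the node, then the right subtree.
At cedar: go left to daisy.
  At daisy: go left to kale.
    At kale: go left to bay.
      bay is a leaf — visit bay.
    Visit kale.
    At kale: go right to aster.
      aster is a leaf — visit aster.
  Visit daisy.
  At daisy: go right to yew.
    yew is a leaf — visit yew.
Visit cedar.
At cedar: go right to fern.
  At fern: go left to ivy.
    ivy is a leaf — visit ivy.
  Visit fern.
  At fern: go right to reed.
    At reed: no left child.
    Visit reed.
    At reed: go right to plum.
      plum is a leaf — visit plum.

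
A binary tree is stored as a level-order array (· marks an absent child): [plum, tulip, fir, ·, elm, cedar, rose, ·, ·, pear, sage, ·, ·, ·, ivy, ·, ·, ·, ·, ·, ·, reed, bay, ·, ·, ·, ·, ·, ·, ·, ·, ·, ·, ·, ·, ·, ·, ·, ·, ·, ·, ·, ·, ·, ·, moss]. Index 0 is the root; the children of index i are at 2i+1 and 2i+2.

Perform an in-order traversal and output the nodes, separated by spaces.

tulip pear elm reed sage moss bay plum cedar fir rose ivy

In-order visits the left subtree, then the node, then the right subtree.
At plum: go left to tulip.
  At tulip: no left child.
  Visit tulip.
  At tulip: go right to elm.
    At elm: go left to pear.
      pear is a leaf — visit pear.
    Visit elm.
    At elm: go right to sage.
      At sage: go left to reed.
        reed is a leaf — visit reed.
      Visit sage.
      At sage: go right to bay.
        At bay: go left to moss.
          moss is a leaf — visit moss.
        Visit bay.
        At bay: no right child.
Visit plum.
At plum: go right to fir.
  At fir: go left to cedar.
    cedar is a leaf — visit cedar.
  Visit fir.
  At fir: go right to rose.
    At rose: no left child.
    Visit rose.
    At rose: go right to ivy.
      ivy is a leaf — visit ivy.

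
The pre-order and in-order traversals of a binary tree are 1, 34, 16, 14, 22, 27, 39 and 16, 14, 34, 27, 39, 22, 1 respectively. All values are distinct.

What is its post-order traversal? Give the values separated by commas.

The first element of pre-order is the root; it splits in-order into left and right subtrees.
Root 1: left subtree has 6 nodes {16, 14, 34, 27, 39, 22}, right has 0 { }.
  Root 34: left subtree has 2 nodes {16, 14}, right has 3 {27, 39, 22}.
    Root 16: left subtree has 0 nodes { }, right has 1 {14}.
    Root 22: left subtree has 2 nodes {27, 39}, right has 0 { }.
      Root 27: left subtree has 0 nodes { }, right has 1 {39}.

14, 16, 39, 27, 22, 34, 1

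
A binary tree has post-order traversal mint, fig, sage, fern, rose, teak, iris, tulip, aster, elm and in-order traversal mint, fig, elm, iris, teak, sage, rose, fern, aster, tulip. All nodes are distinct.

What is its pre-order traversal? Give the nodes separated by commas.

The last element of post-order is the root; it splits in-order into left and right subtrees.
Root elm: left subtree has 2 nodes {mint, fig}, right has 7 {iris, teak, sage, rose, fern, aster, tulip}.
  Root fig: left subtree has 1 node {mint}, right has 0 { }.
  Root aster: left subtree has 5 nodes {iris, teak, sage, rose, fern}, right has 1 {tulip}.
    Root iris: left subtree has 0 nodes { }, right has 4 {teak, sage, rose, fern}.
      Root teak: left subtree has 0 nodes { }, right has 3 {sage, rose, fern}.
        Root rose: left subtree has 1 node {sage}, right has 1 {fern}.

elm, fig, mint, aster, iris, teak, rose, sage, fern, tulip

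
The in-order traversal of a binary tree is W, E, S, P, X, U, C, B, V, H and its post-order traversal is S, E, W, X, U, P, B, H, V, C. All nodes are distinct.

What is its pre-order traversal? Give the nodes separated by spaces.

C P W E S U X V B H

The last element of post-order is the root; it splits in-order into left and right subtrees.
Root C: left subtree has 6 nodes {W, E, S, P, X, U}, right has 3 {B, V, H}.
  Root P: left subtree has 3 nodes {W, E, S}, right has 2 {X, U}.
    Root W: left subtree has 0 nodes { }, right has 2 {E, S}.
      Root E: left subtree has 0 nodes { }, right has 1 {S}.
    Root U: left subtree has 1 node {X}, right has 0 { }.
  Root V: left subtree has 1 node {B}, right has 1 {H}.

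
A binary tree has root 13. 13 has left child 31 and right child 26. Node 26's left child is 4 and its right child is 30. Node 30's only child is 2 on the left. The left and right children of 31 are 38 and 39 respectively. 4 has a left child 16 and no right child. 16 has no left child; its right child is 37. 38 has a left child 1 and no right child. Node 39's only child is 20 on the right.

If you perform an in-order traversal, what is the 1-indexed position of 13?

In-order visits the left subtree, then the node, then the right subtree.
At 13: go left to 31.
  At 31: go left to 38.
    At 38: go left to 1.
      1 is a leaf — visit 1.
    Visit 38.
    At 38: no right child.
  Visit 31.
  At 31: go right to 39.
    At 39: no left child.
    Visit 39.
    At 39: go right to 20.
      20 is a leaf — visit 20.
Visit 13.
At 13: go right to 26.
  At 26: go left to 4.
    At 4: go left to 16.
      At 16: no left child.
      Visit 16.
      At 16: go right to 37.
        37 is a leaf — visit 37.
    Visit 4.
    At 4: no right child.
  Visit 26.
  At 26: go right to 30.
    At 30: go left to 2.
      2 is a leaf — visit 2.
    Visit 30.
    At 30: no right child.
Full in-order sequence: 1, 38, 31, 39, 20, 13, 16, 37, 4, 26, 2, 30.

6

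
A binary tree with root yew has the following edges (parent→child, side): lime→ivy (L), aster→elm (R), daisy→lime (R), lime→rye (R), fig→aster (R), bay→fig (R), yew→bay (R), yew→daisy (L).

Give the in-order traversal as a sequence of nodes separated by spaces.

In-order visits the left subtree, then the node, then the right subtree.
At yew: go left to daisy.
  At daisy: no left child.
  Visit daisy.
  At daisy: go right to lime.
    At lime: go left to ivy.
      ivy is a leaf — visit ivy.
    Visit lime.
    At lime: go right to rye.
      rye is a leaf — visit rye.
Visit yew.
At yew: go right to bay.
  At bay: no left child.
  Visit bay.
  At bay: go right to fig.
    At fig: no left child.
    Visit fig.
    At fig: go right to aster.
      At aster: no left child.
      Visit aster.
      At aster: go right to elm.
        elm is a leaf — visit elm.

daisy ivy lime rye yew bay fig aster elm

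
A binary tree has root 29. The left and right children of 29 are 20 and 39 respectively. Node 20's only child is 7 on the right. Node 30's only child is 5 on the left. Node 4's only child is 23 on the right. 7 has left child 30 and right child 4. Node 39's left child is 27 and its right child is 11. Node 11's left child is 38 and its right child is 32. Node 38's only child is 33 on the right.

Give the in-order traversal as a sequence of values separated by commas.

In-order visits the left subtree, then the node, then the right subtree.
At 29: go left to 20.
  At 20: no left child.
  Visit 20.
  At 20: go right to 7.
    At 7: go left to 30.
      At 30: go left to 5.
        5 is a leaf — visit 5.
      Visit 30.
      At 30: no right child.
    Visit 7.
    At 7: go right to 4.
      At 4: no left child.
      Visit 4.
      At 4: go right to 23.
        23 is a leaf — visit 23.
Visit 29.
At 29: go right to 39.
  At 39: go left to 27.
    27 is a leaf — visit 27.
  Visit 39.
  At 39: go right to 11.
    At 11: go left to 38.
      At 38: no left child.
      Visit 38.
      At 38: go right to 33.
        33 is a leaf — visit 33.
    Visit 11.
    At 11: go right to 32.
      32 is a leaf — visit 32.

20, 5, 30, 7, 4, 23, 29, 27, 39, 38, 33, 11, 32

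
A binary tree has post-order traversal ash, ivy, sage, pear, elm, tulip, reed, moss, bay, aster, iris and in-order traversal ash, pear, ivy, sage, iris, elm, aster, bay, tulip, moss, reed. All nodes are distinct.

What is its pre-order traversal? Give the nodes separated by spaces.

iris pear ash sage ivy aster elm bay moss tulip reed

The last element of post-order is the root; it splits in-order into left and right subtrees.
Root iris: left subtree has 4 nodes {ash, pear, ivy, sage}, right has 6 {elm, aster, bay, tulip, moss, reed}.
  Root pear: left subtree has 1 node {ash}, right has 2 {ivy, sage}.
    Root sage: left subtree has 1 node {ivy}, right has 0 { }.
  Root aster: left subtree has 1 node {elm}, right has 4 {bay, tulip, moss, reed}.
    Root bay: left subtree has 0 nodes { }, right has 3 {tulip, moss, reed}.
      Root moss: left subtree has 1 node {tulip}, right has 1 {reed}.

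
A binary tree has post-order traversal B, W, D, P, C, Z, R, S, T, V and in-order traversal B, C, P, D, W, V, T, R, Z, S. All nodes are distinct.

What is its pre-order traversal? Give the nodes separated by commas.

The last element of post-order is the root; it splits in-order into left and right subtrees.
Root V: left subtree has 5 nodes {B, C, P, D, W}, right has 4 {T, R, Z, S}.
  Root C: left subtree has 1 node {B}, right has 3 {P, D, W}.
    Root P: left subtree has 0 nodes { }, right has 2 {D, W}.
      Root D: left subtree has 0 nodes { }, right has 1 {W}.
  Root T: left subtree has 0 nodes { }, right has 3 {R, Z, S}.
    Root S: left subtree has 2 nodes {R, Z}, right has 0 { }.
      Root R: left subtree has 0 nodes { }, right has 1 {Z}.

V, C, B, P, D, W, T, S, R, Z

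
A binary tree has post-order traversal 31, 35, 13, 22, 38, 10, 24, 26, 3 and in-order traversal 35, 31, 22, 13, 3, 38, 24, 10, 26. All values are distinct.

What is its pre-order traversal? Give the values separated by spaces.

3 22 35 31 13 26 24 38 10

The last element of post-order is the root; it splits in-order into left and right subtrees.
Root 3: left subtree has 4 nodes {35, 31, 22, 13}, right has 4 {38, 24, 10, 26}.
  Root 22: left subtree has 2 nodes {35, 31}, right has 1 {13}.
    Root 35: left subtree has 0 nodes { }, right has 1 {31}.
  Root 26: left subtree has 3 nodes {38, 24, 10}, right has 0 { }.
    Root 24: left subtree has 1 node {38}, right has 1 {10}.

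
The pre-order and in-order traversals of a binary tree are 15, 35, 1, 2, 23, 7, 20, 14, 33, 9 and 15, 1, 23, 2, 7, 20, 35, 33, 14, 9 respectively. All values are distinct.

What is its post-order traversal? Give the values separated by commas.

23, 20, 7, 2, 1, 33, 9, 14, 35, 15

The first element of pre-order is the root; it splits in-order into left and right subtrees.
Root 15: left subtree has 0 nodes { }, right has 9 {1, 23, 2, 7, 20, 35, 33, 14, 9}.
  Root 35: left subtree has 5 nodes {1, 23, 2, 7, 20}, right has 3 {33, 14, 9}.
    Root 1: left subtree has 0 nodes { }, right has 4 {23, 2, 7, 20}.
      Root 2: left subtree has 1 node {23}, right has 2 {7, 20}.
        Root 7: left subtree has 0 nodes { }, right has 1 {20}.
    Root 14: left subtree has 1 node {33}, right has 1 {9}.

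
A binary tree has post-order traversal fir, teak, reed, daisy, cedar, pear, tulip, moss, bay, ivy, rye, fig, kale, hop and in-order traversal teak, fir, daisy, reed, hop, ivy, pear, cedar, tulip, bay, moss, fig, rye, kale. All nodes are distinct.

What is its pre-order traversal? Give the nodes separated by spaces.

hop daisy teak fir reed kale fig ivy bay tulip pear cedar moss rye

The last element of post-order is the root; it splits in-order into left and right subtrees.
Root hop: left subtree has 4 nodes {teak, fir, daisy, reed}, right has 9 {ivy, pear, cedar, tulip, bay, moss, fig, rye, kale}.
  Root daisy: left subtree has 2 nodes {teak, fir}, right has 1 {reed}.
    Root teak: left subtree has 0 nodes { }, right has 1 {fir}.
  Root kale: left subtree has 8 nodes {ivy, pear, cedar, tulip, bay, moss, fig, rye}, right has 0 { }.
    Root fig: left subtree has 6 nodes {ivy, pear, cedar, tulip, bay, moss}, right has 1 {rye}.
      Root ivy: left subtree has 0 nodes { }, right has 5 {pear, cedar, tulip, bay, moss}.
        Root bay: left subtree has 3 nodes {pear, cedar, tulip}, right has 1 {moss}.
          Root tulip: left subtree has 2 nodes {pear, cedar}, right has 0 { }.
            Root pear: left subtree has 0 nodes { }, right has 1 {cedar}.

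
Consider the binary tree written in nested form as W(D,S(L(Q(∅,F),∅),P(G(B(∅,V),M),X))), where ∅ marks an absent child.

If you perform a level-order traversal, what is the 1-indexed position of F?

9

Level-order visits nodes level by level from the root, left to right within each level.
Level 0: W
Level 1: D, S
Level 2: L, P
Level 3: Q, G, X
Level 4: F, B, M
Level 5: V
Full level-order sequence: W, D, S, L, P, Q, G, X, F, B, M, V.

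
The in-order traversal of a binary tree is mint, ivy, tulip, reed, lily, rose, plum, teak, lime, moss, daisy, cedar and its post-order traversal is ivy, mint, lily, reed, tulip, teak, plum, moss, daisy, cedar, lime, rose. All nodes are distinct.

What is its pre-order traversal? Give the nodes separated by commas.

The last element of post-order is the root; it splits in-order into left and right subtrees.
Root rose: left subtree has 5 nodes {mint, ivy, tulip, reed, lily}, right has 6 {plum, teak, lime, moss, daisy, cedar}.
  Root tulip: left subtree has 2 nodes {mint, ivy}, right has 2 {reed, lily}.
    Root mint: left subtree has 0 nodes { }, right has 1 {ivy}.
    Root reed: left subtree has 0 nodes { }, right has 1 {lily}.
  Root lime: left subtree has 2 nodes {plum, teak}, right has 3 {moss, daisy, cedar}.
    Root plum: left subtree has 0 nodes { }, right has 1 {teak}.
    Root cedar: left subtree has 2 nodes {moss, daisy}, right has 0 { }.
      Root daisy: left subtree has 1 node {moss}, right has 0 { }.

rose, tulip, mint, ivy, reed, lily, lime, plum, teak, cedar, daisy, moss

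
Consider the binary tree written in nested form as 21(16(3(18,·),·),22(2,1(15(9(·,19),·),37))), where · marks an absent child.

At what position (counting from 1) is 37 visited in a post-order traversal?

8

Post-order visits the left subtree, then the right subtree, then the node.
At 21: go left to 16.
  At 16: go left to 3.
    At 3: go left to 18.
      18 is a leaf — visit 18.
    At 3: no right child.
    Visit 3.
  At 16: no right child.
  Visit 16.
At 21: go right to 22.
  At 22: go left to 2.
    2 is a leaf — visit 2.
  At 22: go right to 1.
    At 1: go left to 15.
      At 15: go left to 9.
        At 9: no left child.
        At 9: go right to 19.
          19 is a leaf — visit 19.
        Visit 9.
      At 15: no right child.
      Visit 15.
    At 1: go right to 37.
      37 is a leaf — visit 37.
    Visit 1.
  Visit 22.
Visit 21.
Full post-order sequence: 18, 3, 16, 2, 19, 9, 15, 37, 1, 22, 21.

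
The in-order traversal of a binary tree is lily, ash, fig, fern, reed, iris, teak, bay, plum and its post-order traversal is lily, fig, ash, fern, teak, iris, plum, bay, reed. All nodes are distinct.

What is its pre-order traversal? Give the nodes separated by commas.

The last element of post-order is the root; it splits in-order into left and right subtrees.
Root reed: left subtree has 4 nodes {lily, ash, fig, fern}, right has 4 {iris, teak, bay, plum}.
  Root fern: left subtree has 3 nodes {lily, ash, fig}, right has 0 { }.
    Root ash: left subtree has 1 node {lily}, right has 1 {fig}.
  Root bay: left subtree has 2 nodes {iris, teak}, right has 1 {plum}.
    Root iris: left subtree has 0 nodes { }, right has 1 {teak}.

reed, fern, ash, lily, fig, bay, iris, teak, plum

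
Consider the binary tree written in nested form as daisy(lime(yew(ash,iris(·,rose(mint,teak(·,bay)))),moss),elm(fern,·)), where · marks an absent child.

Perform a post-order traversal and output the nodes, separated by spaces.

ash mint bay teak rose iris yew moss lime fern elm daisy

Post-order visits the left subtree, then the right subtree, then the node.
At daisy: go left to lime.
  At lime: go left to yew.
    At yew: go left to ash.
      ash is a leaf — visit ash.
    At yew: go right to iris.
      At iris: no left child.
      At iris: go right to rose.
        At rose: go left to mint.
          mint is a leaf — visit mint.
        At rose: go right to teak.
          At teak: no left child.
          At teak: go right to bay.
            bay is a leaf — visit bay.
          Visit teak.
        Visit rose.
      Visit iris.
    Visit yew.
  At lime: go right to moss.
    moss is a leaf — visit moss.
  Visit lime.
At daisy: go right to elm.
  At elm: go left to fern.
    fern is a leaf — visit fern.
  At elm: no right child.
  Visit elm.
Visit daisy.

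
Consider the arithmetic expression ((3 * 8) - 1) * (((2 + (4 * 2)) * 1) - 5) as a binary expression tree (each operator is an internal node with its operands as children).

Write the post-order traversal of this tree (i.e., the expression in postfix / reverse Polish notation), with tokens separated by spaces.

3 8 * 1 - 2 4 2 * + 1 * 5 - *

Post-order on an expression tree gives postfix notation: for each operator, emit left operand, right operand, then the operator.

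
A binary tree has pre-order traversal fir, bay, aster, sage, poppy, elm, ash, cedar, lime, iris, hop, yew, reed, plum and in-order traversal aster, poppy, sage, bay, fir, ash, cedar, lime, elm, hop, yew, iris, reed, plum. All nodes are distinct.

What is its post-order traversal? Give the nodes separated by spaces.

poppy sage aster bay lime cedar ash yew hop plum reed iris elm fir

The first element of pre-order is the root; it splits in-order into left and right subtrees.
Root fir: left subtree has 4 nodes {aster, poppy, sage, bay}, right has 9 {ash, cedar, lime, elm, hop, yew, iris, reed, plum}.
  Root bay: left subtree has 3 nodes {aster, poppy, sage}, right has 0 { }.
    Root aster: left subtree has 0 nodes { }, right has 2 {poppy, sage}.
      Root sage: left subtree has 1 node {poppy}, right has 0 { }.
  Root elm: left subtree has 3 nodes {ash, cedar, lime}, right has 5 {hop, yew, iris, reed, plum}.
    Root ash: left subtree has 0 nodes { }, right has 2 {cedar, lime}.
      Root cedar: left subtree has 0 nodes { }, right has 1 {lime}.
    Root iris: left subtree has 2 nodes {hop, yew}, right has 2 {reed, plum}.
      Root hop: left subtree has 0 nodes { }, right has 1 {yew}.
      Root reed: left subtree has 0 nodes { }, right has 1 {plum}.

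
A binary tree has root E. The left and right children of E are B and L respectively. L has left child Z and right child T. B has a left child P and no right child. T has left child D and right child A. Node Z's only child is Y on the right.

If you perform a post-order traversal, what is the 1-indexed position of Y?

Post-order visits the left subtree, then the right subtree, then the node.
At E: go left to B.
  At B: go left to P.
    P is a leaf — visit P.
  At B: no right child.
  Visit B.
At E: go right to L.
  At L: go left to Z.
    At Z: no left child.
    At Z: go right to Y.
      Y is a leaf — visit Y.
    Visit Z.
  At L: go right to T.
    At T: go left to D.
      D is a leaf — visit D.
    At T: go right to A.
      A is a leaf — visit A.
    Visit T.
  Visit L.
Visit E.
Full post-order sequence: P, B, Y, Z, D, A, T, L, E.

3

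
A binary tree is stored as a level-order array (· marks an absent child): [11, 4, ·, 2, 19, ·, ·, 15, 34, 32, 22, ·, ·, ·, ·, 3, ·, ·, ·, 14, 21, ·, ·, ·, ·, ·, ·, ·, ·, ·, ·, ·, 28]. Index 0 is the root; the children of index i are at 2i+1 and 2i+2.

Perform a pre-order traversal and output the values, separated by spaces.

11 4 2 15 3 28 34 19 32 14 21 22

Pre-order visits the node, then its left subtree, then its right subtree.
Visit 11.
At 11: go left to 4.
  Visit 4.
  At 4: go left to 2.
    Visit 2.
    At 2: go left to 15.
      Visit 15.
      At 15: go left to 3.
        Visit 3.
        At 3: no left child.
        At 3: go right to 28.
          28 is a leaf — visit 28.
      At 15: no right child.
    At 2: go right to 34.
      34 is a leaf — visit 34.
  At 4: go right to 19.
    Visit 19.
    At 19: go left to 32.
      Visit 32.
      At 32: go left to 14.
        14 is a leaf — visit 14.
      At 32: go right to 21.
        21 is a leaf — visit 21.
    At 19: go right to 22.
      22 is a leaf — visit 22.
At 11: no right child.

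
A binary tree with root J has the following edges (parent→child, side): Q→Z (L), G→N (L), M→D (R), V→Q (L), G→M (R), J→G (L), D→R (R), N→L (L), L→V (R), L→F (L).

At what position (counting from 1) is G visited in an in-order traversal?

In-order visits the left subtree, then the node, then the right subtree.
At J: go left to G.
  At G: go left to N.
    At N: go left to L.
      At L: go left to F.
        F is a leaf — visit F.
      Visit L.
      At L: go right to V.
        At V: go left to Q.
          At Q: go left to Z.
            Z is a leaf — visit Z.
          Visit Q.
          At Q: no right child.
        Visit V.
        At V: no right child.
    Visit N.
    At N: no right child.
  Visit G.
  At G: go right to M.
    At M: no left child.
    Visit M.
    At M: go right to D.
      At D: no left child.
      Visit D.
      At D: go right to R.
        R is a leaf — visit R.
Visit J.
At J: no right child.
Full in-order sequence: F, L, Z, Q, V, N, G, M, D, R, J.

7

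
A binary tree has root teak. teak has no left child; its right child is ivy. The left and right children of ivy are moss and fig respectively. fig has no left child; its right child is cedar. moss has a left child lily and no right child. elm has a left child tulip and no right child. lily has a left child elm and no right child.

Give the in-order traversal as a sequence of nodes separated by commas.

In-order visits the left subtree, then the node, then the right subtree.
At teak: no left child.
Visit teak.
At teak: go right to ivy.
  At ivy: go left to moss.
    At moss: go left to lily.
      At lily: go left to elm.
        At elm: go left to tulip.
          tulip is a leaf — visit tulip.
        Visit elm.
        At elm: no right child.
      Visit lily.
      At lily: no right child.
    Visit moss.
    At moss: no right child.
  Visit ivy.
  At ivy: go right to fig.
    At fig: no left child.
    Visit fig.
    At fig: go right to cedar.
      cedar is a leaf — visit cedar.

teak, tulip, elm, lily, moss, ivy, fig, cedar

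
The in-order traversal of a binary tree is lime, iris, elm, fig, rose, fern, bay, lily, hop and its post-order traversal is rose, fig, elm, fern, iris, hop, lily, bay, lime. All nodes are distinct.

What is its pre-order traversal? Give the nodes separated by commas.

The last element of post-order is the root; it splits in-order into left and right subtrees.
Root lime: left subtree has 0 nodes { }, right has 8 {iris, elm, fig, rose, fern, bay, lily, hop}.
  Root bay: left subtree has 5 nodes {iris, elm, fig, rose, fern}, right has 2 {lily, hop}.
    Root iris: left subtree has 0 nodes { }, right has 4 {elm, fig, rose, fern}.
      Root fern: left subtree has 3 nodes {elm, fig, rose}, right has 0 { }.
        Root elm: left subtree has 0 nodes { }, right has 2 {fig, rose}.
          Root fig: left subtree has 0 nodes { }, right has 1 {rose}.
    Root lily: left subtree has 0 nodes { }, right has 1 {hop}.

lime, bay, iris, fern, elm, fig, rose, lily, hop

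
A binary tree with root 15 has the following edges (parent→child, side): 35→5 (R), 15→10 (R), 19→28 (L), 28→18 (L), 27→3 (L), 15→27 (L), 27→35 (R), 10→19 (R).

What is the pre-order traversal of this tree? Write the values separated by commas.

15, 27, 3, 35, 5, 10, 19, 28, 18

Pre-order visits the node, then its left subtree, then its right subtree.
Visit 15.
At 15: go left to 27.
  Visit 27.
  At 27: go left to 3.
    3 is a leaf — visit 3.
  At 27: go right to 35.
    Visit 35.
    At 35: no left child.
    At 35: go right to 5.
      5 is a leaf — visit 5.
At 15: go right to 10.
  Visit 10.
  At 10: no left child.
  At 10: go right to 19.
    Visit 19.
    At 19: go left to 28.
      Visit 28.
      At 28: go left to 18.
        18 is a leaf — visit 18.
      At 28: no right child.
    At 19: no right child.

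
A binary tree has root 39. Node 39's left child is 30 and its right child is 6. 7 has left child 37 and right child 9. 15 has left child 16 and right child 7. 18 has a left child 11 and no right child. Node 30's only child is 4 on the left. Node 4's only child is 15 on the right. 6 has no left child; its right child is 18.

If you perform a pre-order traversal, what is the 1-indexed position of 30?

Pre-order visits the node, then its left subtree, then its right subtree.
Visit 39.
At 39: go left to 30.
  Visit 30.
  At 30: go left to 4.
    Visit 4.
    At 4: no left child.
    At 4: go right to 15.
      Visit 15.
      At 15: go left to 16.
        16 is a leaf — visit 16.
      At 15: go right to 7.
        Visit 7.
        At 7: go left to 37.
          37 is a leaf — visit 37.
        At 7: go right to 9.
          9 is a leaf — visit 9.
  At 30: no right child.
At 39: go right to 6.
  Visit 6.
  At 6: no left child.
  At 6: go right to 18.
    Visit 18.
    At 18: go left to 11.
      11 is a leaf — visit 11.
    At 18: no right child.
Full pre-order sequence: 39, 30, 4, 15, 16, 7, 37, 9, 6, 18, 11.

2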